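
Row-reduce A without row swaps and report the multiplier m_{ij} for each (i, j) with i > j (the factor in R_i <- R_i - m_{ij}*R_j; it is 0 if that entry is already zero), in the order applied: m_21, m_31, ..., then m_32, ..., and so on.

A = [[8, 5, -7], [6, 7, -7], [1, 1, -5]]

multipliers: 3/4, 1/8, 3/26

Forward elimination:
R2 <- R2 - (3/4)*R1:  [    0  13/4  -7/4 ]
R3 <- R3 - (1/8)*R1:  [     0    3/8  -33/8 ]
R3 <- R3 - (3/26)*R2:  [      0       0  -51/13 ]
Multipliers (in order of application): m_{21} = 3/4, m_{31} = 1/8, m_{32} = 3/26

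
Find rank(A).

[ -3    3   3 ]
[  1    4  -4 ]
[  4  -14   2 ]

Row reduction:
R2 <- R2 - (-1/3)*R1:  [  0   5  -3 ]
R3 <- R3 - (-4/3)*R1:  [   0  -10    6 ]
R3 <- R3 - (-2)*R2:  [ 0  0  0 ]
Row echelon form:
[ -3  3   3 ]
[  0  5  -3 ]
[  0  0   0 ]
Nonzero rows / pivot columns: 2

rank(A) = 2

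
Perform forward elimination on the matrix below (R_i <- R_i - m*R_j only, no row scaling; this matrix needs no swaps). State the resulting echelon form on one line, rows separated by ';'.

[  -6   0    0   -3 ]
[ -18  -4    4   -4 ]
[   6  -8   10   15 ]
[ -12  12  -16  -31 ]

Forward elimination:
R2 <- R2 - (3)*R1:  [  0  -4   4   5 ]
R3 <- R3 - (-1)*R1:  [  0  -8  10  12 ]
R4 <- R4 - (2)*R1:  [   0   12  -16  -25 ]
R3 <- R3 - (2)*R2:  [ 0  0  2  2 ]
R4 <- R4 - (-3)*R2:  [   0    0   -4  -10 ]
R4 <- R4 - (-2)*R3:  [  0   0   0  -6 ]
Row echelon form:
[ -6   0  0  -3 ]
[  0  -4  4   5 ]
[  0   0  2   2 ]
[  0   0  0  -6 ]

REF = [-6 0 0 -3; 0 -4 4 5; 0 0 2 2; 0 0 0 -6]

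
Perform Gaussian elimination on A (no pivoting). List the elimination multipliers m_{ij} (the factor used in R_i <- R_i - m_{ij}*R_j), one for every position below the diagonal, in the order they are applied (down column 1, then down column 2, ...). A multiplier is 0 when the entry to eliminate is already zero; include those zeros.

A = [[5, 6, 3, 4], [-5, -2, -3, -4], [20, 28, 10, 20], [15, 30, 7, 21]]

multipliers: -1, 4, 3, 1, 3, 1

Forward elimination:
R2 <- R2 - (-1)*R1:  [ 0  4  0  0 ]
R3 <- R3 - (4)*R1:  [  0   4  -2   4 ]
R4 <- R4 - (3)*R1:  [  0  12  -2   9 ]
R3 <- R3 - (1)*R2:  [  0   0  -2   4 ]
R4 <- R4 - (3)*R2:  [  0   0  -2   9 ]
R4 <- R4 - (1)*R3:  [ 0  0  0  5 ]
Multipliers (in order of application): m_{21} = -1, m_{31} = 4, m_{41} = 3, m_{32} = 1, m_{42} = 3, m_{43} = 1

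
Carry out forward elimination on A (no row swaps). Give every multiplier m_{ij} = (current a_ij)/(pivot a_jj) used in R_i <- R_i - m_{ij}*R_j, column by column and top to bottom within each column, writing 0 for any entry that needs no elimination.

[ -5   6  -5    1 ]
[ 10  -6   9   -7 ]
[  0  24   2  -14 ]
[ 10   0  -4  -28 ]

Forward elimination:
R2 <- R2 - (-2)*R1:  [  0   6  -1  -5 ]
R3: entry in column 1 is already 0 -> m_{31} = 0 (no row operation needed)
R4 <- R4 - (-2)*R1:  [   0   12  -14  -26 ]
R3 <- R3 - (4)*R2:  [ 0  0  6  6 ]
R4 <- R4 - (2)*R2:  [   0    0  -12  -16 ]
R4 <- R4 - (-2)*R3:  [  0   0   0  -4 ]
Multipliers (in order of application): m_{21} = -2, m_{31} = 0, m_{41} = -2, m_{32} = 4, m_{42} = 2, m_{43} = -2

multipliers: -2, 0, -2, 4, 2, -2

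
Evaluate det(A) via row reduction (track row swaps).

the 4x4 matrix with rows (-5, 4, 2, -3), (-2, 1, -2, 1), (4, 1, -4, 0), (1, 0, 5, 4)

Forward elimination:
R2 <- R2 - (2/5)*R1:  [     0   -3/5  -14/5   11/5 ]
R3 <- R3 - (-4/5)*R1:  [     0   21/5  -12/5  -12/5 ]
R4 <- R4 - (-1/5)*R1:  [    0   4/5  27/5  17/5 ]
R3 <- R3 - (-7)*R2:  [   0    0  -22   13 ]
R4 <- R4 - (-4/3)*R2:  [    0     0   5/3  19/3 ]
R4 <- R4 - (-5/66)*R3:  [      0       0       0  161/22 ]
Upper-triangular form:
[ -5     4      2      -3 ]
[  0  -3/5  -14/5    11/5 ]
[  0     0    -22      13 ]
[  0     0      0  161/22 ]
det(A) = (-1)^0 * (-5) * (-3/5) * (-22) * (161/22) = -483  (0 row swaps -> sign +1)

det(A) = -483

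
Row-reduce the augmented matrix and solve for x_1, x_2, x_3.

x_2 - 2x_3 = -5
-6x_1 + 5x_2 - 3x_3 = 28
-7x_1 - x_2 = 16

Forward elimination on [A|b]:
R1 <-> R2   (pivot in column 1 was zero)
[ -6   5  -3  28 ]
[  0   1  -2  -5 ]
[ -7  -1   0  16 ]
R3 <- R3 - (7/6)*R1:  [     0  -41/6    7/2  -50/3 ]
R3 <- R3 - (-41/6)*R2:  [      0       0   -61/6  -305/6 ]
Row echelon form:
[ -6  5     -3  |      28 ]
[  0  1     -2  |      -5 ]
[  0  0  -61/6  |  -305/6 ]
Back-substitution:
x_3 = (-305/6) / (-61/6) = 5
x_2 = (-5 - (-2)*(5)) / 1 = 5
x_1 = (28 - (5)*(5) - (-3)*(5)) / -6 = -3

(-3, 5, 5)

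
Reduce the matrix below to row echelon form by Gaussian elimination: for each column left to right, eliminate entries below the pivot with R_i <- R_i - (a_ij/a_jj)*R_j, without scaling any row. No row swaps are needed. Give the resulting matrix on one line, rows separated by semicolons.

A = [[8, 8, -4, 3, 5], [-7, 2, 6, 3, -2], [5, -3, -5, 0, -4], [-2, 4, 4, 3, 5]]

Forward elimination:
R2 <- R2 - (-7/8)*R1:  [    0     9   5/2  45/8  19/8 ]
R3 <- R3 - (5/8)*R1:  [     0     -8   -5/2  -15/8  -57/8 ]
R4 <- R4 - (-1/4)*R1:  [    0     6     3  15/4  25/4 ]
R3 <- R3 - (-8/9)*R2:  [       0        0    -5/18     25/8  -361/72 ]
R4 <- R4 - (2/3)*R2:  [    0     0   4/3     0  14/3 ]
R4 <- R4 - (-24/5)*R3:  [     0      0      0     15  -97/5 ]
Row echelon form:
[ 8  8     -4     3        5 ]
[ 0  9    5/2  45/8     19/8 ]
[ 0  0  -5/18  25/8  -361/72 ]
[ 0  0      0    15    -97/5 ]

REF = [8 8 -4 3 5; 0 9 5/2 45/8 19/8; 0 0 -5/18 25/8 -361/72; 0 0 0 15 -97/5]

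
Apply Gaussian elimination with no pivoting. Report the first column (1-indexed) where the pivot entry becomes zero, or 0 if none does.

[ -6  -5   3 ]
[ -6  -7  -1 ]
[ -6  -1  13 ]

Naive forward elimination:
R2 <- R2 - (1)*R1:  [  0  -2  -4 ]
R3 <- R3 - (1)*R1:  [  0   4  10 ]
R3 <- R3 - (-2)*R2:  [ 0  0  2 ]
All pivots nonzero; naive elimination completes without hitting a zero pivot.

first zero-pivot column = 0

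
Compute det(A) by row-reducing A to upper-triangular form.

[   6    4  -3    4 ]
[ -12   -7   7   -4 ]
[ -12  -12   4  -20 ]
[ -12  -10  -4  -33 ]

det(A) = -12

Forward elimination:
R2 <- R2 - (-2)*R1:  [ 0  1  1  4 ]
R3 <- R3 - (-2)*R1:  [   0   -4   -2  -12 ]
R4 <- R4 - (-2)*R1:  [   0   -2  -10  -25 ]
R3 <- R3 - (-4)*R2:  [ 0  0  2  4 ]
R4 <- R4 - (-2)*R2:  [   0    0   -8  -17 ]
R4 <- R4 - (-4)*R3:  [  0   0   0  -1 ]
Upper-triangular form:
[ 6  4  -3   4 ]
[ 0  1   1   4 ]
[ 0  0   2   4 ]
[ 0  0   0  -1 ]
det(A) = (-1)^0 * (6) * (1) * (2) * (-1) = -12  (0 row swaps -> sign +1)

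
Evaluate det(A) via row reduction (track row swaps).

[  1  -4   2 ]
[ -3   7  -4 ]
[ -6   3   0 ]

Forward elimination:
R2 <- R2 - (-3)*R1:  [  0  -5   2 ]
R3 <- R3 - (-6)*R1:  [   0  -21   12 ]
R3 <- R3 - (21/5)*R2:  [    0     0  18/5 ]
Upper-triangular form:
[ 1  -4     2 ]
[ 0  -5     2 ]
[ 0   0  18/5 ]
det(A) = (-1)^0 * (1) * (-5) * (18/5) = -18  (0 row swaps -> sign +1)

det(A) = -18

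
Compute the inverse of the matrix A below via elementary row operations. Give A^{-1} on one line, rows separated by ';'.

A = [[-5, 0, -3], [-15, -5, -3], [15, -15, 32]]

Gauss-Jordan on [A | I]:
R1 <- (1/-5)*R1:  [    1     0   3/5  |  -1/5     0     0 ]
R2 <- R2 - (-15)*R1:  [  0  -5   6  |  -3   1   0 ]
R3 <- R3 - (15)*R1:  [   0  -15   23  |    3    0    1 ]
R2 <- (1/-5)*R2:  [    0     1  -6/5  |   3/5  -1/5     0 ]
R3 <- R3 - (-15)*R2:  [  0   0   5  |  12  -3   1 ]
R3 <- (1/5)*R3:  [    0     0     1  |  12/5  -3/5   1/5 ]
R1 <- R1 - (3/5)*R3:  [      1       0       0  |  -41/25    9/25   -3/25 ]
R2 <- R2 - (-6/5)*R3:  [      0       1       0  |   87/25  -23/25    6/25 ]
Right block of [I | A^{-1}] is the inverse:
[ -41/25    9/25  -3/25 ]
[  87/25  -23/25   6/25 ]
[   12/5    -3/5    1/5 ]

inverse = [-41/25 9/25 -3/25; 87/25 -23/25 6/25; 12/5 -3/5 1/5]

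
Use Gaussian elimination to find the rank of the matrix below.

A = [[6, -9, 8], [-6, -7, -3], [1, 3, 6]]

rank(A) = 3

Row reduction:
R2 <- R2 - (-1)*R1:  [   0  -16    5 ]
R3 <- R3 - (1/6)*R1:  [    0   9/2  14/3 ]
R3 <- R3 - (-9/32)*R2:  [      0       0  583/96 ]
Row echelon form:
[ 6   -9       8 ]
[ 0  -16       5 ]
[ 0    0  583/96 ]
Nonzero rows / pivot columns: 3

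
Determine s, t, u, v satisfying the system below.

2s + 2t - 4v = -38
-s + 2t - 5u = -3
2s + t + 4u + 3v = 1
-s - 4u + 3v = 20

Forward elimination on [A|b]:
R2 <- R2 - (-1/2)*R1:  [   0    3   -5   -2  -22 ]
R3 <- R3 - (1)*R1:  [  0  -1   4   7  39 ]
R4 <- R4 - (-1/2)*R1:  [  0   1  -4   1   1 ]
R3 <- R3 - (-1/3)*R2:  [    0     0   7/3  19/3  95/3 ]
R4 <- R4 - (1/3)*R2:  [    0     0  -7/3   5/3  25/3 ]
R4 <- R4 - (-1)*R3:  [  0   0   0   8  40 ]
Row echelon form:
[ 2  2    0    -4  |   -38 ]
[ 0  3   -5    -2  |   -22 ]
[ 0  0  7/3  19/3  |  95/3 ]
[ 0  0    0     8  |    40 ]
Back-substitution:
v = (40) / 8 = 5
u = (95/3 - (19/3)*(5)) / (7/3) = 0
t = (-22 - (-5)*(0) - (-2)*(5)) / 3 = -4
s = (-38 - (2)*(-4) - (-4)*(5)) / 2 = -5

(-5, -4, 0, 5)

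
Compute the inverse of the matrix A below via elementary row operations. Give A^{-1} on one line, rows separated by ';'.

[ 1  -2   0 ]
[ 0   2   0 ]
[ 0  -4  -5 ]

inverse = [1 1 0; 0 1/2 0; 0 -2/5 -1/5]

Gauss-Jordan on [A | I]:
R2 <- (1/2)*R2:  [   0    1    0  |    0  1/2    0 ]
R1 <- R1 - (-2)*R2:  [ 1  0  0  |  1  1  0 ]
R3 <- R3 - (-4)*R2:  [  0   0  -5  |   0   2   1 ]
R3 <- (1/-5)*R3:  [    0     0     1  |     0  -2/5  -1/5 ]
Right block of [I | A^{-1}] is the inverse:
[ 1     1     0 ]
[ 0   1/2     0 ]
[ 0  -2/5  -1/5 ]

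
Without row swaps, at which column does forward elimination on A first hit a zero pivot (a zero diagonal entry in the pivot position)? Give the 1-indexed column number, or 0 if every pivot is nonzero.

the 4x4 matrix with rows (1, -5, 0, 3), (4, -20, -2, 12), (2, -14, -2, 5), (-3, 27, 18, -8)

first zero-pivot column = 2

Naive forward elimination:
R2 <- R2 - (4)*R1:  [  0   0  -2   0 ]
R3 <- R3 - (2)*R1:  [  0  -4  -2  -1 ]
R4 <- R4 - (-3)*R1:  [  0  12  18   1 ]
Matrix at this point:
[ 1  -5   0   3 ]
[ 0   0  -2   0 ]
[ 0  -4  -2  -1 ]
[ 0  12  18   1 ]
Pivot entry (2,2) is zero but row 3 has -4 in column 2 -> naive elimination stops; a row interchange (e.g. R2 <-> R3) would be required here.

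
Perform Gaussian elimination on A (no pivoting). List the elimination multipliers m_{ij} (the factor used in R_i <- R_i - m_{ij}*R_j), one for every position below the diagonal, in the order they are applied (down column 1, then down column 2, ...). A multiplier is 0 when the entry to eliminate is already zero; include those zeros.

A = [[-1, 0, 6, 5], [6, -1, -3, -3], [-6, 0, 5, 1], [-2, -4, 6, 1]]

Forward elimination:
R2 <- R2 - (-6)*R1:  [  0  -1  33  27 ]
R3 <- R3 - (6)*R1:  [   0    0  -31  -29 ]
R4 <- R4 - (2)*R1:  [  0  -4  -6  -9 ]
R3: entry in column 2 is already 0 -> m_{32} = 0 (no row operation needed)
R4 <- R4 - (4)*R2:  [    0     0  -138  -117 ]
R4 <- R4 - (138/31)*R3:  [      0       0       0  375/31 ]
Multipliers (in order of application): m_{21} = -6, m_{31} = 6, m_{41} = 2, m_{32} = 0, m_{42} = 4, m_{43} = 138/31

multipliers: -6, 6, 2, 0, 4, 138/31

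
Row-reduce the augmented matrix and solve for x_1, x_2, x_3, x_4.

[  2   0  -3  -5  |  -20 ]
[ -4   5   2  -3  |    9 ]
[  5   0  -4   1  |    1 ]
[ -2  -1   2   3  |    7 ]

(2, 4, 3, 3)

Forward elimination on [A|b]:
R2 <- R2 - (-2)*R1:  [   0    5   -4  -13  -31 ]
R3 <- R3 - (5/2)*R1:  [    0     0   7/2  27/2    51 ]
R4 <- R4 - (-1)*R1:  [   0   -1   -1   -2  -13 ]
R4 <- R4 - (-1/5)*R2:  [     0      0   -9/5  -23/5  -96/5 ]
R4 <- R4 - (-18/35)*R3:  [      0       0       0   82/35  246/35 ]
Row echelon form:
[ 2  0   -3     -5  |     -20 ]
[ 0  5   -4    -13  |     -31 ]
[ 0  0  7/2   27/2  |      51 ]
[ 0  0    0  82/35  |  246/35 ]
Back-substitution:
x_4 = (246/35) / (82/35) = 3
x_3 = (51 - (27/2)*(3)) / (7/2) = 3
x_2 = (-31 - (-4)*(3) - (-13)*(3)) / 5 = 4
x_1 = (-20 - (-3)*(3) - (-5)*(3)) / 2 = 2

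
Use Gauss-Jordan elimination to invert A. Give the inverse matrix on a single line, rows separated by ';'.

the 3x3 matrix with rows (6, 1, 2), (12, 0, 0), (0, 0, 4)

inverse = [0 1/12 0; 1 -1/2 -1/2; 0 0 1/4]

Gauss-Jordan on [A | I]:
R1 <- (1/6)*R1:  [   1  1/6  1/3  |  1/6    0    0 ]
R2 <- R2 - (12)*R1:  [  0  -2  -4  |  -2   1   0 ]
R2 <- (1/-2)*R2:  [    0     1     2  |     1  -1/2     0 ]
R1 <- R1 - (1/6)*R2:  [    1     0     0  |     0  1/12     0 ]
R3 <- (1/4)*R3:  [   0    0    1  |    0    0  1/4 ]
R2 <- R2 - (2)*R3:  [    0     1     0  |     1  -1/2  -1/2 ]
Right block of [I | A^{-1}] is the inverse:
[ 0  1/12     0 ]
[ 1  -1/2  -1/2 ]
[ 0     0   1/4 ]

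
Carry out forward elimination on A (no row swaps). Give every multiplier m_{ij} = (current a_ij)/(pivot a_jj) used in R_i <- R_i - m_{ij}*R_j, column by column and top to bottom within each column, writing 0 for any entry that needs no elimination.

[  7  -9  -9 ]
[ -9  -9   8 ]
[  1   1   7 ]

Forward elimination:
R2 <- R2 - (-9/7)*R1:  [      0  -144/7   -25/7 ]
R3 <- R3 - (1/7)*R1:  [    0  16/7  58/7 ]
R3 <- R3 - (-1/9)*R2:  [    0     0  71/9 ]
Multipliers (in order of application): m_{21} = -9/7, m_{31} = 1/7, m_{32} = -1/9

multipliers: -9/7, 1/7, -1/9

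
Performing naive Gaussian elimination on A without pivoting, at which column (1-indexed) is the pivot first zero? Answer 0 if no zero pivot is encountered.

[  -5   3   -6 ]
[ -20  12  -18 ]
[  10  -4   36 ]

first zero-pivot column = 2

Naive forward elimination:
R2 <- R2 - (4)*R1:  [ 0  0  6 ]
R3 <- R3 - (-2)*R1:  [  0   2  24 ]
Matrix at this point:
[ -5  3  -6 ]
[  0  0   6 ]
[  0  2  24 ]
Pivot entry (2,2) is zero but row 3 has 2 in column 2 -> naive elimination stops; a row interchange (e.g. R2 <-> R3) would be required here.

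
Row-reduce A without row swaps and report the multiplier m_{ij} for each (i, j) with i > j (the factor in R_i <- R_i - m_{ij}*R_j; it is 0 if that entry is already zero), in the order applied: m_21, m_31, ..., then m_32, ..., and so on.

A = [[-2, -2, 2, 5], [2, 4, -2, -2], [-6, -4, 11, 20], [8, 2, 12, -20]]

Forward elimination:
R2 <- R2 - (-1)*R1:  [ 0  2  0  3 ]
R3 <- R3 - (3)*R1:  [ 0  2  5  5 ]
R4 <- R4 - (-4)*R1:  [  0  -6  20   0 ]
R3 <- R3 - (1)*R2:  [ 0  0  5  2 ]
R4 <- R4 - (-3)*R2:  [  0   0  20   9 ]
R4 <- R4 - (4)*R3:  [ 0  0  0  1 ]
Multipliers (in order of application): m_{21} = -1, m_{31} = 3, m_{41} = -4, m_{32} = 1, m_{42} = -3, m_{43} = 4

multipliers: -1, 3, -4, 1, -3, 4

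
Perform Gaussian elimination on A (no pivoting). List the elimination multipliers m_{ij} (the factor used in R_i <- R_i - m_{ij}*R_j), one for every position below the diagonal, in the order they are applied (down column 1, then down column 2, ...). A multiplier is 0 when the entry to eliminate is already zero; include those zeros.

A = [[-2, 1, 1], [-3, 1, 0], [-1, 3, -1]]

multipliers: 3/2, 1/2, -5

Forward elimination:
R2 <- R2 - (3/2)*R1:  [    0  -1/2  -3/2 ]
R3 <- R3 - (1/2)*R1:  [    0   5/2  -3/2 ]
R3 <- R3 - (-5)*R2:  [  0   0  -9 ]
Multipliers (in order of application): m_{21} = 3/2, m_{31} = 1/2, m_{32} = -5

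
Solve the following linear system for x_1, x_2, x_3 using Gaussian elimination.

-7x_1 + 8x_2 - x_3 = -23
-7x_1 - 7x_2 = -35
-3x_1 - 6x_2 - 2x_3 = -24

(4, 1, 3)

Forward elimination on [A|b]:
R2 <- R2 - (1)*R1:  [   0  -15    1  -12 ]
R3 <- R3 - (3/7)*R1:  [     0  -66/7  -11/7  -99/7 ]
R3 <- R3 - (22/35)*R2:  [     0      0  -11/5  -33/5 ]
Row echelon form:
[ -7    8     -1  |    -23 ]
[  0  -15      1  |    -12 ]
[  0    0  -11/5  |  -33/5 ]
Back-substitution:
x_3 = (-33/5) / (-11/5) = 3
x_2 = (-12 - (1)*(3)) / -15 = 1
x_1 = (-23 - (8)*(1) - (-1)*(3)) / -7 = 4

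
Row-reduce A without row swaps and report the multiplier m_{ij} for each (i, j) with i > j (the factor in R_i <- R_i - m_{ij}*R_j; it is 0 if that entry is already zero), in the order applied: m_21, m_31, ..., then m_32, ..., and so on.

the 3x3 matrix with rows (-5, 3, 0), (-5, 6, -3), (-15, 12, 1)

multipliers: 1, 3, 1

Forward elimination:
R2 <- R2 - (1)*R1:  [  0   3  -3 ]
R3 <- R3 - (3)*R1:  [ 0  3  1 ]
R3 <- R3 - (1)*R2:  [ 0  0  4 ]
Multipliers (in order of application): m_{21} = 1, m_{31} = 3, m_{32} = 1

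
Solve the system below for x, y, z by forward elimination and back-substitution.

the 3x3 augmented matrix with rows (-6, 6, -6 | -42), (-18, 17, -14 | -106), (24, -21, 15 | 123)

Forward elimination on [A|b]:
R2 <- R2 - (3)*R1:  [  0  -1   4  20 ]
R3 <- R3 - (-4)*R1:  [   0    3   -9  -45 ]
R3 <- R3 - (-3)*R2:  [  0   0   3  15 ]
Row echelon form:
[ -6   6  -6  |  -42 ]
[  0  -1   4  |   20 ]
[  0   0   3  |   15 ]
Back-substitution:
z = (15) / 3 = 5
y = (20 - (4)*(5)) / -1 = 0
x = (-42 - (6)*(0) - (-6)*(5)) / -6 = 2

(2, 0, 5)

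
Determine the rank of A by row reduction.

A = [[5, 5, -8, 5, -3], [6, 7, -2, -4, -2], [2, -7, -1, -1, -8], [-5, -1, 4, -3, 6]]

Row reduction:
R2 <- R2 - (6/5)*R1:  [    0     1  38/5   -10   8/5 ]
R3 <- R3 - (2/5)*R1:  [     0     -9   11/5     -3  -34/5 ]
R4 <- R4 - (-1)*R1:  [  0   4  -4   2   3 ]
R3 <- R3 - (-9)*R2:  [     0      0  353/5    -93   38/5 ]
R4 <- R4 - (4)*R2:  [      0       0  -172/5      42   -17/5 ]
R4 <- R4 - (-172/353)*R3:  [         0          0          0  -1170/353    107/353 ]
Row echelon form:
[ 5  5     -8          5       -3 ]
[ 0  1   38/5        -10      8/5 ]
[ 0  0  353/5        -93     38/5 ]
[ 0  0      0  -1170/353  107/353 ]
Nonzero rows / pivot columns: 4

rank(A) = 4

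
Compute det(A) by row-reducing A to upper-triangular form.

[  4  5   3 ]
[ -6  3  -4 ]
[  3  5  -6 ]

Forward elimination:
R2 <- R2 - (-3/2)*R1:  [    0  21/2   1/2 ]
R3 <- R3 - (3/4)*R1:  [     0    5/4  -33/4 ]
R3 <- R3 - (5/42)*R2:  [       0        0  -349/42 ]
Upper-triangular form:
[ 4     5        3 ]
[ 0  21/2      1/2 ]
[ 0     0  -349/42 ]
det(A) = (-1)^0 * (4) * (21/2) * (-349/42) = -349  (0 row swaps -> sign +1)

det(A) = -349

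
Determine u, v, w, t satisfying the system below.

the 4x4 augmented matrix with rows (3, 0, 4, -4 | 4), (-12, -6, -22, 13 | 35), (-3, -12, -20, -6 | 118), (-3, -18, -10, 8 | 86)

Forward elimination on [A|b]:
R2 <- R2 - (-4)*R1:  [  0  -6  -6  -3  51 ]
R3 <- R3 - (-1)*R1:  [   0  -12  -16  -10  122 ]
R4 <- R4 - (-1)*R1:  [   0  -18   -6    4   90 ]
R3 <- R3 - (2)*R2:  [  0   0  -4  -4  20 ]
R4 <- R4 - (3)*R2:  [   0    0   12   13  -63 ]
R4 <- R4 - (-3)*R3:  [  0   0   0   1  -3 ]
Row echelon form:
[ 3   0   4  -4  |   4 ]
[ 0  -6  -6  -3  |  51 ]
[ 0   0  -4  -4  |  20 ]
[ 0   0   0   1  |  -3 ]
Back-substitution:
t = (-3) / 1 = -3
w = (20 - (-4)*(-3)) / -4 = -2
v = (51 - (-6)*(-2) - (-3)*(-3)) / -6 = -5
u = (4 - (4)*(-2) - (-4)*(-3)) / 3 = 0

(0, -5, -2, -3)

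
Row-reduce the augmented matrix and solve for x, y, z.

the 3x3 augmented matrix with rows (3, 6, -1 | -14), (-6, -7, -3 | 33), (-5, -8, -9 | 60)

(0, -3, -4)

Forward elimination on [A|b]:
R2 <- R2 - (-2)*R1:  [  0   5  -5   5 ]
R3 <- R3 - (-5/3)*R1:  [     0      2  -32/3  110/3 ]
R3 <- R3 - (2/5)*R2:  [     0      0  -26/3  104/3 ]
Row echelon form:
[ 3  6     -1  |    -14 ]
[ 0  5     -5  |      5 ]
[ 0  0  -26/3  |  104/3 ]
Back-substitution:
z = (104/3) / (-26/3) = -4
y = (5 - (-5)*(-4)) / 5 = -3
x = (-14 - (6)*(-3) - (-1)*(-4)) / 3 = 0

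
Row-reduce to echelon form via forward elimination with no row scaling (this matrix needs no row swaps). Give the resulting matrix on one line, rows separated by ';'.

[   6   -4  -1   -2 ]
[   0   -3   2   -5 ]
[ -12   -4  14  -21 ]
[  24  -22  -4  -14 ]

REF = [6 -4 -1 -2; 0 -3 2 -5; 0 0 4 -5; 0 0 0 -1]

Forward elimination:
R3 <- R3 - (-2)*R1:  [   0  -12   12  -25 ]
R4 <- R4 - (4)*R1:  [  0  -6   0  -6 ]
R3 <- R3 - (4)*R2:  [  0   0   4  -5 ]
R4 <- R4 - (2)*R2:  [  0   0  -4   4 ]
R4 <- R4 - (-1)*R3:  [  0   0   0  -1 ]
Row echelon form:
[ 6  -4  -1  -2 ]
[ 0  -3   2  -5 ]
[ 0   0   4  -5 ]
[ 0   0   0  -1 ]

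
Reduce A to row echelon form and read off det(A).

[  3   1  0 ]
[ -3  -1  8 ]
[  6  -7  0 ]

Forward elimination:
R2 <- R2 - (-1)*R1:  [ 0  0  8 ]
R3 <- R3 - (2)*R1:  [  0  -9   0 ]
R2 <-> R3   (pivot in column 2 was zero)
[ 3   1  0 ]
[ 0  -9  0 ]
[ 0   0  8 ]
Upper-triangular form:
[ 3   1  0 ]
[ 0  -9  0 ]
[ 0   0  8 ]
det(A) = (-1)^1 * (3) * (-9) * (8) = 216  (1 row swap -> sign -1)

det(A) = 216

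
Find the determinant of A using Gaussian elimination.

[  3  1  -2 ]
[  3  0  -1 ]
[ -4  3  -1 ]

det(A) = -2

Forward elimination:
R2 <- R2 - (1)*R1:  [  0  -1   1 ]
R3 <- R3 - (-4/3)*R1:  [     0   13/3  -11/3 ]
R3 <- R3 - (-13/3)*R2:  [   0    0  2/3 ]
Upper-triangular form:
[ 3   1   -2 ]
[ 0  -1    1 ]
[ 0   0  2/3 ]
det(A) = (-1)^0 * (3) * (-1) * (2/3) = -2  (0 row swaps -> sign +1)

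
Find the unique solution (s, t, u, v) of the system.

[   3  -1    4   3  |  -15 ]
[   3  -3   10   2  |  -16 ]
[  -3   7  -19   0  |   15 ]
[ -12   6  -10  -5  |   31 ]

Forward elimination on [A|b]:
R2 <- R2 - (1)*R1:  [  0  -2   6  -1  -1 ]
R3 <- R3 - (-1)*R1:  [   0    6  -15    3    0 ]
R4 <- R4 - (-4)*R1:  [   0    2    6    7  -29 ]
R3 <- R3 - (-3)*R2:  [  0   0   3   0  -3 ]
R4 <- R4 - (-1)*R2:  [   0    0   12    6  -30 ]
R4 <- R4 - (4)*R3:  [   0    0    0    6  -18 ]
Row echelon form:
[ 3  -1  4   3  |  -15 ]
[ 0  -2  6  -1  |   -1 ]
[ 0   0  3   0  |   -3 ]
[ 0   0  0   6  |  -18 ]
Back-substitution:
v = (-18) / 6 = -3
u = (-3) / 3 = -1
t = (-1 - (6)*(-1) - (-1)*(-3)) / -2 = -1
s = (-15 - (-1)*(-1) - (4)*(-1) - (3)*(-3)) / 3 = -1

(-1, -1, -1, -3)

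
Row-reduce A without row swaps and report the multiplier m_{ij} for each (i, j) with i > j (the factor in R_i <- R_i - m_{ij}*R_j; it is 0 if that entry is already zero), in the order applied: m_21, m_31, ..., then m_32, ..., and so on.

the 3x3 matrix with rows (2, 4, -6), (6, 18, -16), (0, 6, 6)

Forward elimination:
R2 <- R2 - (3)*R1:  [ 0  6  2 ]
R3: entry in column 1 is already 0 -> m_{31} = 0 (no row operation needed)
R3 <- R3 - (1)*R2:  [ 0  0  4 ]
Multipliers (in order of application): m_{21} = 3, m_{31} = 0, m_{32} = 1

multipliers: 3, 0, 1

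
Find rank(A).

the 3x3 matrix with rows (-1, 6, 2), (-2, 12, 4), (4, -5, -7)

Row reduction:
R2 <- R2 - (2)*R1:  [ 0  0  0 ]
R3 <- R3 - (-4)*R1:  [  0  19   1 ]
R2 <-> R3   (pivot in column 2 was zero)
[ -1   6  2 ]
[  0  19  1 ]
[  0   0  0 ]
Row echelon form:
[ -1   6  2 ]
[  0  19  1 ]
[  0   0  0 ]
Nonzero rows / pivot columns: 2

rank(A) = 2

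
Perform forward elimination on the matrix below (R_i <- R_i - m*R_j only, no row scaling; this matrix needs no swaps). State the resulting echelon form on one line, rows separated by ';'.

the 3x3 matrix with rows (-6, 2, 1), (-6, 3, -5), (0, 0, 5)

Forward elimination:
R2 <- R2 - (1)*R1:  [  0   1  -6 ]
Row echelon form:
[ -6  2   1 ]
[  0  1  -6 ]
[  0  0   5 ]

REF = [-6 2 1; 0 1 -6; 0 0 5]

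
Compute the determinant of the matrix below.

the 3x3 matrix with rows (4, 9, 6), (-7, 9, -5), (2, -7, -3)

det(A) = -341

Forward elimination:
R2 <- R2 - (-7/4)*R1:  [    0  99/4  11/2 ]
R3 <- R3 - (1/2)*R1:  [     0  -23/2     -6 ]
R3 <- R3 - (-46/99)*R2:  [     0      0  -31/9 ]
Upper-triangular form:
[ 4     9      6 ]
[ 0  99/4   11/2 ]
[ 0     0  -31/9 ]
det(A) = (-1)^0 * (4) * (99/4) * (-31/9) = -341  (0 row swaps -> sign +1)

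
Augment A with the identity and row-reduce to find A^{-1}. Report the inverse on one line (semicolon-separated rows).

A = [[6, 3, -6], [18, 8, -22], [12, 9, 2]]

inverse = [-107/6 5 3/2; 25 -7 -2; -11/2 3/2 1/2]

Gauss-Jordan on [A | I]:
R1 <- (1/6)*R1:  [   1  1/2   -1  |  1/6    0    0 ]
R2 <- R2 - (18)*R1:  [  0  -1  -4  |  -3   1   0 ]
R3 <- R3 - (12)*R1:  [  0   3  14  |  -2   0   1 ]
R2 <- (1/-1)*R2:  [  0   1   4  |   3  -1   0 ]
R1 <- R1 - (1/2)*R2:  [    1     0    -3  |  -4/3   1/2     0 ]
R3 <- R3 - (3)*R2:  [   0    0    2  |  -11    3    1 ]
R3 <- (1/2)*R3:  [     0      0      1  |  -11/2    3/2    1/2 ]
R1 <- R1 - (-3)*R3:  [      1       0       0  |  -107/6       5     3/2 ]
R2 <- R2 - (4)*R3:  [  0   1   0  |  25  -7  -2 ]
Right block of [I | A^{-1}] is the inverse:
[ -107/6    5  3/2 ]
[     25   -7   -2 ]
[  -11/2  3/2  1/2 ]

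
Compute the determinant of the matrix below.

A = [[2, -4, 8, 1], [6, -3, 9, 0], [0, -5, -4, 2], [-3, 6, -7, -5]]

det(A) = 747

Forward elimination:
R2 <- R2 - (3)*R1:  [   0    9  -15   -3 ]
R4 <- R4 - (-3/2)*R1:  [    0     0     5  -7/2 ]
R3 <- R3 - (-5/9)*R2:  [     0      0  -37/3    1/3 ]
R4 <- R4 - (-15/37)*R3:  [       0        0        0  -249/74 ]
Upper-triangular form:
[ 2  -4      8        1 ]
[ 0   9    -15       -3 ]
[ 0   0  -37/3      1/3 ]
[ 0   0      0  -249/74 ]
det(A) = (-1)^0 * (2) * (9) * (-37/3) * (-249/74) = 747  (0 row swaps -> sign +1)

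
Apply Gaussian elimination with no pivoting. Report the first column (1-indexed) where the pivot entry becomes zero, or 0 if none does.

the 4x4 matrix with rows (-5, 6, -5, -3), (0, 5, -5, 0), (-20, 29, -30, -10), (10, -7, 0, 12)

first zero-pivot column = 0

Naive forward elimination:
R3 <- R3 - (4)*R1:  [   0    5  -10    2 ]
R4 <- R4 - (-2)*R1:  [   0    5  -10    6 ]
R3 <- R3 - (1)*R2:  [  0   0  -5   2 ]
R4 <- R4 - (1)*R2:  [  0   0  -5   6 ]
R4 <- R4 - (1)*R3:  [ 0  0  0  4 ]
All pivots nonzero; naive elimination completes without hitting a zero pivot.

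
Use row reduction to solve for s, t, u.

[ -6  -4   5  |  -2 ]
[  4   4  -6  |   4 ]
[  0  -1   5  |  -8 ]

Forward elimination on [A|b]:
R2 <- R2 - (-2/3)*R1:  [    0   4/3  -8/3   8/3 ]
R3 <- R3 - (-3/4)*R2:  [  0   0   3  -6 ]
Row echelon form:
[ -6   -4     5  |   -2 ]
[  0  4/3  -8/3  |  8/3 ]
[  0    0     3  |   -6 ]
Back-substitution:
u = (-6) / 3 = -2
t = (8/3 - (-8/3)*(-2)) / (4/3) = -2
s = (-2 - (-4)*(-2) - (5)*(-2)) / -6 = 0

(0, -2, -2)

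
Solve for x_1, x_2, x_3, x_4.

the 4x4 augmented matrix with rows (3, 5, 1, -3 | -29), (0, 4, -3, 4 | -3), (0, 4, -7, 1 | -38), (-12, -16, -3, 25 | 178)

Forward elimination on [A|b]:
R4 <- R4 - (-4)*R1:  [  0   4   1  13  62 ]
R3 <- R3 - (1)*R2:  [   0    0   -4   -3  -35 ]
R4 <- R4 - (1)*R2:  [  0   0   4   9  65 ]
R4 <- R4 - (-1)*R3:  [  0   0   0   6  30 ]
Row echelon form:
[ 3  5   1  -3  |  -29 ]
[ 0  4  -3   4  |   -3 ]
[ 0  0  -4  -3  |  -35 ]
[ 0  0   0   6  |   30 ]
Back-substitution:
x_4 = (30) / 6 = 5
x_3 = (-35 - (-3)*(5)) / -4 = 5
x_2 = (-3 - (-3)*(5) - (4)*(5)) / 4 = -2
x_1 = (-29 - (5)*(-2) - (1)*(5) - (-3)*(5)) / 3 = -3

(-3, -2, 5, 5)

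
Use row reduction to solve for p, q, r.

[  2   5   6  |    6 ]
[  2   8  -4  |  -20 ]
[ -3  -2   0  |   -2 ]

(2, -2, 2)

Forward elimination on [A|b]:
R2 <- R2 - (1)*R1:  [   0    3  -10  -26 ]
R3 <- R3 - (-3/2)*R1:  [    0  11/2     9     7 ]
R3 <- R3 - (11/6)*R2:  [     0      0   82/3  164/3 ]
Row echelon form:
[ 2  5     6  |      6 ]
[ 0  3   -10  |    -26 ]
[ 0  0  82/3  |  164/3 ]
Back-substitution:
r = (164/3) / (82/3) = 2
q = (-26 - (-10)*(2)) / 3 = -2
p = (6 - (5)*(-2) - (6)*(2)) / 2 = 2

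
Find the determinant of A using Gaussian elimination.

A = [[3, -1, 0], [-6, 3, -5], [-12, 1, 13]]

det(A) = -6

Forward elimination:
R2 <- R2 - (-2)*R1:  [  0   1  -5 ]
R3 <- R3 - (-4)*R1:  [  0  -3  13 ]
R3 <- R3 - (-3)*R2:  [  0   0  -2 ]
Upper-triangular form:
[ 3  -1   0 ]
[ 0   1  -5 ]
[ 0   0  -2 ]
det(A) = (-1)^0 * (3) * (1) * (-2) = -6  (0 row swaps -> sign +1)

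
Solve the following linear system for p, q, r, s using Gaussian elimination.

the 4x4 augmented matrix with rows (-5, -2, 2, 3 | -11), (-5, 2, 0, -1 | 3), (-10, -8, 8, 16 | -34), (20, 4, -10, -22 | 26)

(1, 4, 1, 0)

Forward elimination on [A|b]:
R2 <- R2 - (1)*R1:  [  0   4  -2  -4  14 ]
R3 <- R3 - (2)*R1:  [   0   -4    4   10  -12 ]
R4 <- R4 - (-4)*R1:  [   0   -4   -2  -10  -18 ]
R3 <- R3 - (-1)*R2:  [ 0  0  2  6  2 ]
R4 <- R4 - (-1)*R2:  [   0    0   -4  -14   -4 ]
R4 <- R4 - (-2)*R3:  [  0   0   0  -2   0 ]
Row echelon form:
[ -5  -2   2   3  |  -11 ]
[  0   4  -2  -4  |   14 ]
[  0   0   2   6  |    2 ]
[  0   0   0  -2  |    0 ]
Back-substitution:
s = (0) / -2 = 0
r = (2 - (6)*(0)) / 2 = 1
q = (14 - (-2)*(1) - (-4)*(0)) / 4 = 4
p = (-11 - (-2)*(4) - (2)*(1) - (3)*(0)) / -5 = 1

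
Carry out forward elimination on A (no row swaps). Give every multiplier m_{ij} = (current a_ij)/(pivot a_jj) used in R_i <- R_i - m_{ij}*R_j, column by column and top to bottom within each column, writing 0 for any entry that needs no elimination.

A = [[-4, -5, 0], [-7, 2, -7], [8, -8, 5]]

multipliers: 7/4, -2, -72/43

Forward elimination:
R2 <- R2 - (7/4)*R1:  [    0  43/4    -7 ]
R3 <- R3 - (-2)*R1:  [   0  -18    5 ]
R3 <- R3 - (-72/43)*R2:  [       0        0  -289/43 ]
Multipliers (in order of application): m_{21} = 7/4, m_{31} = -2, m_{32} = -72/43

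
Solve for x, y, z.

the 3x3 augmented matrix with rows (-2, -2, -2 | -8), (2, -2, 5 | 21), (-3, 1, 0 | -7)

Forward elimination on [A|b]:
R2 <- R2 - (-1)*R1:  [  0  -4   3  13 ]
R3 <- R3 - (3/2)*R1:  [ 0  4  3  5 ]
R3 <- R3 - (-1)*R2:  [  0   0   6  18 ]
Row echelon form:
[ -2  -2  -2  |  -8 ]
[  0  -4   3  |  13 ]
[  0   0   6  |  18 ]
Back-substitution:
z = (18) / 6 = 3
y = (13 - (3)*(3)) / -4 = -1
x = (-8 - (-2)*(-1) - (-2)*(3)) / -2 = 2

(2, -1, 3)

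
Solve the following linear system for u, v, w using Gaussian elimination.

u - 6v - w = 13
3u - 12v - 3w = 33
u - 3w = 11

(5, -1, -2)

Forward elimination on [A|b]:
R2 <- R2 - (3)*R1:  [  0   6   0  -6 ]
R3 <- R3 - (1)*R1:  [  0   6  -2  -2 ]
R3 <- R3 - (1)*R2:  [  0   0  -2   4 ]
Row echelon form:
[ 1  -6  -1  |  13 ]
[ 0   6   0  |  -6 ]
[ 0   0  -2  |   4 ]
Back-substitution:
w = (4) / -2 = -2
v = (-6) / 6 = -1
u = (13 - (-6)*(-1) - (-1)*(-2)) / 1 = 5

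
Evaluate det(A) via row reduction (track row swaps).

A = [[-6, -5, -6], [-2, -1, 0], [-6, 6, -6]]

det(A) = 132

Forward elimination:
R2 <- R2 - (1/3)*R1:  [   0  2/3    2 ]
R3 <- R3 - (1)*R1:  [  0  11   0 ]
R3 <- R3 - (33/2)*R2:  [   0    0  -33 ]
Upper-triangular form:
[ -6   -5   -6 ]
[  0  2/3    2 ]
[  0    0  -33 ]
det(A) = (-1)^0 * (-6) * (2/3) * (-33) = 132  (0 row swaps -> sign +1)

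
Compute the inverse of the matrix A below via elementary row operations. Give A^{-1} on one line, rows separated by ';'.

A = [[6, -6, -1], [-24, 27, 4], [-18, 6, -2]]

Gauss-Jordan on [A | I]:
R1 <- (1/6)*R1:  [    1    -1  -1/6  |   1/6     0     0 ]
R2 <- R2 - (-24)*R1:  [ 0  3  0  |  4  1  0 ]
R3 <- R3 - (-18)*R1:  [   0  -12   -5  |    3    0    1 ]
R2 <- (1/3)*R2:  [   0    1    0  |  4/3  1/3    0 ]
R1 <- R1 - (-1)*R2:  [    1     0  -1/6  |   3/2   1/3     0 ]
R3 <- R3 - (-12)*R2:  [  0   0  -5  |  19   4   1 ]
R3 <- (1/-5)*R3:  [     0      0      1  |  -19/5   -4/5   -1/5 ]
R1 <- R1 - (-1/6)*R3:  [     1      0      0  |  13/15    1/5  -1/30 ]
Right block of [I | A^{-1}] is the inverse:
[ 13/15   1/5  -1/30 ]
[   4/3   1/3      0 ]
[ -19/5  -4/5   -1/5 ]

inverse = [13/15 1/5 -1/30; 4/3 1/3 0; -19/5 -4/5 -1/5]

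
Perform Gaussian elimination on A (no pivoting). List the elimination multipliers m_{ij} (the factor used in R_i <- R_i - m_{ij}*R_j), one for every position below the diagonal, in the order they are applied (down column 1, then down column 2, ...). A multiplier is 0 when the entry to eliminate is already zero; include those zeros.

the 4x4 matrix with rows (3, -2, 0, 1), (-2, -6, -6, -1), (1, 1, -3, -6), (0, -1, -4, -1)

multipliers: -2/3, 1/3, 0, -5/22, 3/22, 35/48

Forward elimination:
R2 <- R2 - (-2/3)*R1:  [     0  -22/3     -6   -1/3 ]
R3 <- R3 - (1/3)*R1:  [     0    5/3     -3  -19/3 ]
R4: entry in column 1 is already 0 -> m_{41} = 0 (no row operation needed)
R3 <- R3 - (-5/22)*R2:  [       0        0   -48/11  -141/22 ]
R4 <- R4 - (3/22)*R2:  [      0       0  -35/11  -21/22 ]
R4 <- R4 - (35/48)*R3:  [      0       0       0  119/32 ]
Multipliers (in order of application): m_{21} = -2/3, m_{31} = 1/3, m_{41} = 0, m_{32} = -5/22, m_{42} = 3/22, m_{43} = 35/48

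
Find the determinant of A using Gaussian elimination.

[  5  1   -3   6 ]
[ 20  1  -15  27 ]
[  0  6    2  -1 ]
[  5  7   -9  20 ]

Forward elimination:
R2 <- R2 - (4)*R1:  [  0  -3  -3   3 ]
R4 <- R4 - (1)*R1:  [  0   6  -6  14 ]
R3 <- R3 - (-2)*R2:  [  0   0  -4   5 ]
R4 <- R4 - (-2)*R2:  [   0    0  -12   20 ]
R4 <- R4 - (3)*R3:  [ 0  0  0  5 ]
Upper-triangular form:
[ 5   1  -3  6 ]
[ 0  -3  -3  3 ]
[ 0   0  -4  5 ]
[ 0   0   0  5 ]
det(A) = (-1)^0 * (5) * (-3) * (-4) * (5) = 300  (0 row swaps -> sign +1)

det(A) = 300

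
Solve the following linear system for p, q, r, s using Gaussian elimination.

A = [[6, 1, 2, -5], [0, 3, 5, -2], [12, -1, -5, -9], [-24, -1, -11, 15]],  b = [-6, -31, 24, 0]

(3, -5, -2, 3)

Forward elimination on [A|b]:
R3 <- R3 - (2)*R1:  [  0  -3  -9   1  36 ]
R4 <- R4 - (-4)*R1:  [   0    3   -3   -5  -24 ]
R3 <- R3 - (-1)*R2:  [  0   0  -4  -1   5 ]
R4 <- R4 - (1)*R2:  [  0   0  -8  -3   7 ]
R4 <- R4 - (2)*R3:  [  0   0   0  -1  -3 ]
Row echelon form:
[ 6  1   2  -5  |   -6 ]
[ 0  3   5  -2  |  -31 ]
[ 0  0  -4  -1  |    5 ]
[ 0  0   0  -1  |   -3 ]
Back-substitution:
s = (-3) / -1 = 3
r = (5 - (-1)*(3)) / -4 = -2
q = (-31 - (5)*(-2) - (-2)*(3)) / 3 = -5
p = (-6 - (1)*(-5) - (2)*(-2) - (-5)*(3)) / 6 = 3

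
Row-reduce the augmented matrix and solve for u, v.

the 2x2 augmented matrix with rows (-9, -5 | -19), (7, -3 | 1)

(1, 2)

Forward elimination on [A|b]:
R2 <- R2 - (-7/9)*R1:  [      0   -62/9  -124/9 ]
Row echelon form:
[ -9     -5  |     -19 ]
[  0  -62/9  |  -124/9 ]
Back-substitution:
v = (-124/9) / (-62/9) = 2
u = (-19 - (-5)*(2)) / -9 = 1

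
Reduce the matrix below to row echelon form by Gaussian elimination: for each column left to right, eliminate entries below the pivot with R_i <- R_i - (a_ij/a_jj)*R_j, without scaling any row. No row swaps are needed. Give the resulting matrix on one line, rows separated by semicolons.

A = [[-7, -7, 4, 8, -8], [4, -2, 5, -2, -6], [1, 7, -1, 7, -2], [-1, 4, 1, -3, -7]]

REF = [-7 -7 4 8 -8; 0 -6 51/7 18/7 -74/7; 0 0 48/7 75/7 -96/7; 0 0 0 -389/32 -5/3]

Forward elimination:
R2 <- R2 - (-4/7)*R1:  [     0     -6   51/7   18/7  -74/7 ]
R3 <- R3 - (-1/7)*R1:  [     0      6   -3/7   57/7  -22/7 ]
R4 <- R4 - (1/7)*R1:  [     0      5    3/7  -29/7  -41/7 ]
R3 <- R3 - (-1)*R2:  [     0      0   48/7   75/7  -96/7 ]
R4 <- R4 - (-5/6)*R2:  [     0      0   13/2     -2  -44/3 ]
R4 <- R4 - (91/96)*R3:  [       0        0        0  -389/32     -5/3 ]
Row echelon form:
[ -7  -7     4        8     -8 ]
[  0  -6  51/7     18/7  -74/7 ]
[  0   0  48/7     75/7  -96/7 ]
[  0   0     0  -389/32   -5/3 ]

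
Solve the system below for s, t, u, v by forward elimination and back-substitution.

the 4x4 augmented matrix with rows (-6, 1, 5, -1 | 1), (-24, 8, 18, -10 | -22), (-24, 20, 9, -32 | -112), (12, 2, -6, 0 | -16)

(-1, -2, 0, 3)

Forward elimination on [A|b]:
R2 <- R2 - (4)*R1:  [   0    4   -2   -6  -26 ]
R3 <- R3 - (4)*R1:  [    0    16   -11   -28  -116 ]
R4 <- R4 - (-2)*R1:  [   0    4    4   -2  -14 ]
R3 <- R3 - (4)*R2:  [   0    0   -3   -4  -12 ]
R4 <- R4 - (1)*R2:  [  0   0   6   4  12 ]
R4 <- R4 - (-2)*R3:  [   0    0    0   -4  -12 ]
Row echelon form:
[ -6  1   5  -1  |    1 ]
[  0  4  -2  -6  |  -26 ]
[  0  0  -3  -4  |  -12 ]
[  0  0   0  -4  |  -12 ]
Back-substitution:
v = (-12) / -4 = 3
u = (-12 - (-4)*(3)) / -3 = 0
t = (-26 - (-2)*(0) - (-6)*(3)) / 4 = -2
s = (1 - (1)*(-2) - (5)*(0) - (-1)*(3)) / -6 = -1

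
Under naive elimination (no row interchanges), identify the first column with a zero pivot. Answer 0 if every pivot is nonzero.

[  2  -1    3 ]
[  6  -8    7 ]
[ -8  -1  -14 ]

Naive forward elimination:
R2 <- R2 - (3)*R1:  [  0  -5  -2 ]
R3 <- R3 - (-4)*R1:  [  0  -5  -2 ]
R3 <- R3 - (1)*R2:  [ 0  0  0 ]
Matrix at this point:
[ 2  -1   3 ]
[ 0  -5  -2 ]
[ 0   0   0 ]
Pivot entry (3,3) in the last row is zero and there are no rows below to swap with -> zero pivot in column 3 (A is singular).

first zero-pivot column = 3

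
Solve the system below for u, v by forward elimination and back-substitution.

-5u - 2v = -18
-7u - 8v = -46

Forward elimination on [A|b]:
R2 <- R2 - (7/5)*R1:  [      0   -26/5  -104/5 ]
Row echelon form:
[ -5     -2  |     -18 ]
[  0  -26/5  |  -104/5 ]
Back-substitution:
v = (-104/5) / (-26/5) = 4
u = (-18 - (-2)*(4)) / -5 = 2

(2, 4)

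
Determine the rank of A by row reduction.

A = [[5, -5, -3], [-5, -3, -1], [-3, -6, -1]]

Row reduction:
R2 <- R2 - (-1)*R1:  [  0  -8  -4 ]
R3 <- R3 - (-3/5)*R1:  [     0     -9  -14/5 ]
R3 <- R3 - (9/8)*R2:  [     0      0  17/10 ]
Row echelon form:
[ 5  -5     -3 ]
[ 0  -8     -4 ]
[ 0   0  17/10 ]
Nonzero rows / pivot columns: 3

rank(A) = 3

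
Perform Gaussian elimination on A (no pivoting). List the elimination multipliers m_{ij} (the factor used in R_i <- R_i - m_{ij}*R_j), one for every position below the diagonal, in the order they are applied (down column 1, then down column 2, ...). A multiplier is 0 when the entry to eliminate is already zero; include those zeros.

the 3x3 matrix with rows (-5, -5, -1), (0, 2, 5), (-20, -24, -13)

multipliers: 0, 4, -2

Forward elimination:
R2: entry in column 1 is already 0 -> m_{21} = 0 (no row operation needed)
R3 <- R3 - (4)*R1:  [  0  -4  -9 ]
R3 <- R3 - (-2)*R2:  [ 0  0  1 ]
Multipliers (in order of application): m_{21} = 0, m_{31} = 4, m_{32} = -2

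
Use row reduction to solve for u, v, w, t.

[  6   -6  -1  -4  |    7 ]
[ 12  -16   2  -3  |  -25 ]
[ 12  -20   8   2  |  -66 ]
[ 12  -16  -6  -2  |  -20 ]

Forward elimination on [A|b]:
R2 <- R2 - (2)*R1:  [   0   -4    4    5  -39 ]
R3 <- R3 - (2)*R1:  [   0   -8   10   10  -80 ]
R4 <- R4 - (2)*R1:  [   0   -4   -4    6  -34 ]
R3 <- R3 - (2)*R2:  [  0   0   2   0  -2 ]
R4 <- R4 - (1)*R2:  [  0   0  -8   1   5 ]
R4 <- R4 - (-4)*R3:  [  0   0   0   1  -3 ]
Row echelon form:
[ 6  -6  -1  -4  |    7 ]
[ 0  -4   4   5  |  -39 ]
[ 0   0   2   0  |   -2 ]
[ 0   0   0   1  |   -3 ]
Back-substitution:
t = (-3) / 1 = -3
w = (-2) / 2 = -1
v = (-39 - (4)*(-1) - (5)*(-3)) / -4 = 5
u = (7 - (-6)*(5) - (-1)*(-1) - (-4)*(-3)) / 6 = 4

(4, 5, -1, -3)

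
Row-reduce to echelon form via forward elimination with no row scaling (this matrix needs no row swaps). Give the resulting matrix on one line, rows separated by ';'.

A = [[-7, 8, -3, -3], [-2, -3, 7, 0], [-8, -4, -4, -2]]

Forward elimination:
R2 <- R2 - (2/7)*R1:  [     0  -37/7   55/7    6/7 ]
R3 <- R3 - (8/7)*R1:  [     0  -92/7   -4/7   10/7 ]
R3 <- R3 - (92/37)*R2:  [       0        0  -744/37   -26/37 ]
Row echelon form:
[ -7      8       -3      -3 ]
[  0  -37/7     55/7     6/7 ]
[  0      0  -744/37  -26/37 ]

REF = [-7 8 -3 -3; 0 -37/7 55/7 6/7; 0 0 -744/37 -26/37]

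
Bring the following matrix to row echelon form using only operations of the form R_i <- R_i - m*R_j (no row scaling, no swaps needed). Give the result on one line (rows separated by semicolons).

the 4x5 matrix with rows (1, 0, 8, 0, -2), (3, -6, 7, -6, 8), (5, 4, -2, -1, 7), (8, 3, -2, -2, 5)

Forward elimination:
R2 <- R2 - (3)*R1:  [   0   -6  -17   -6   14 ]
R3 <- R3 - (5)*R1:  [   0    4  -42   -1   17 ]
R4 <- R4 - (8)*R1:  [   0    3  -66   -2   21 ]
R3 <- R3 - (-2/3)*R2:  [      0       0  -160/3      -5    79/3 ]
R4 <- R4 - (-1/2)*R2:  [      0       0  -149/2      -5      28 ]
R4 <- R4 - (447/320)*R3:  [         0          0          0     127/64  -2811/320 ]
Row echelon form:
[ 1   0       8       0         -2 ]
[ 0  -6     -17      -6         14 ]
[ 0   0  -160/3      -5       79/3 ]
[ 0   0       0  127/64  -2811/320 ]

REF = [1 0 8 0 -2; 0 -6 -17 -6 14; 0 0 -160/3 -5 79/3; 0 0 0 127/64 -2811/320]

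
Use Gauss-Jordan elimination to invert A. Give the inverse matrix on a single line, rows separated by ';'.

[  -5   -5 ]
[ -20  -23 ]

inverse = [-23/15 1/3; 4/3 -1/3]

Gauss-Jordan on [A | I]:
R1 <- (1/-5)*R1:  [    1     1  |  -1/5     0 ]
R2 <- R2 - (-20)*R1:  [  0  -3  |  -4   1 ]
R2 <- (1/-3)*R2:  [    0     1  |   4/3  -1/3 ]
R1 <- R1 - (1)*R2:  [      1       0  |  -23/15     1/3 ]
Right block of [I | A^{-1}] is the inverse:
[ -23/15   1/3 ]
[    4/3  -1/3 ]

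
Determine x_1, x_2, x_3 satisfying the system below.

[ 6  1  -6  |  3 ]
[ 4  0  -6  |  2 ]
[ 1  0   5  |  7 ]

Forward elimination on [A|b]:
R2 <- R2 - (2/3)*R1:  [    0  -2/3    -2     0 ]
R3 <- R3 - (1/6)*R1:  [    0  -1/6     6  13/2 ]
R3 <- R3 - (1/4)*R2:  [    0     0  13/2  13/2 ]
Row echelon form:
[ 6     1    -6  |     3 ]
[ 0  -2/3    -2  |     0 ]
[ 0     0  13/2  |  13/2 ]
Back-substitution:
x_3 = (13/2) / (13/2) = 1
x_2 = (0 - (-2)*(1)) / (-2/3) = -3
x_1 = (3 - (1)*(-3) - (-6)*(1)) / 6 = 2

(2, -3, 1)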